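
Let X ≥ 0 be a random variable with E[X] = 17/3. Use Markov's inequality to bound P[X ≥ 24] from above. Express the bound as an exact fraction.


μ = E[X] = 17/3, a = 24.
Markov: P[X ≥ 24] ≤ μ/a = (17/3)/24 = 17/72.
Numerically: ≈ 0.236.
(Since a = 24 > μ = 5.667, the bound 17/72 is < 1 and informative.)

P[X ≥ 24] ≤ 17/72 ≈ 0.236.


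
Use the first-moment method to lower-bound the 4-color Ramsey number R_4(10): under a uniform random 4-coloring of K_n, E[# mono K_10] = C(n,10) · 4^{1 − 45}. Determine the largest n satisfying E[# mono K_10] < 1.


We need C(n, 10) · 4^{1 − 45} < 1, i.e. C(n, 10) < 4^{45 − 1} = 309485009821345068724781056.
Check values of n near the boundary:
  n = 2022: C(2022, 10) = 307870445231474093395937796; 307870445231474093395937796 < 309485009821345068724781056? YES
  n = 2023: C(2023, 10) = 309399856285778485315440716; 309399856285778485315440716 < 309485009821345068724781056? YES
  n = 2024: C(2024, 10) = 310936101848269937576192656; 310936101848269937576192656 < 309485009821345068724781056? NO
The largest n with C(n, 10) < 309485009821345068724781056 is n = 2023 (where E[X] = 77349964071444621328860179/77371252455336267181195264 ≈ 0.9997249). Hence R_4(10) > 2023, i.e. R_4(10) ≥ 2024.

Largest n = 2023; hence R_4(10) > 2023.


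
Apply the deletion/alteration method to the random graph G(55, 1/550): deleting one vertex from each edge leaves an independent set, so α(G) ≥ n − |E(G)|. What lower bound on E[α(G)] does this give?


E[|E(G)|] = C(55, 2)·p = 1485 · (1/550) = 27/10.
E[α(G)] ≥ n − E[|E(G)|] = 55 − 27/10 = 523/10.
Numerically: ≈ 52.300.
(This is only a lower bound; the true E[α(G)] may be larger.)

E[α(G)] ≥ 523/10 ≈ 52.300.


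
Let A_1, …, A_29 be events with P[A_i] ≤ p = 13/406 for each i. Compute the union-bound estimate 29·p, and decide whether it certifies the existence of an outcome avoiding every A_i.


Union bound: P[∪_{i=1}^{29} A_i] ≤ Σ_i P[A_i] ≤ 29·p = 29·(13/406) = 13/14.
Numerically: 13/14 ≈ 0.9285714.
Is 13/14 < 1? YES.
Since P[∪ A_i] ≤ 13/14 < 1, the complement has P[∩ A_i^c] ≥ 1 − 13/14 = 1/14 > 0, so some outcome avoids every A_i.

29·p = 13/14 ≈ 0.9285714; existence CERTIFIED by the union bound.


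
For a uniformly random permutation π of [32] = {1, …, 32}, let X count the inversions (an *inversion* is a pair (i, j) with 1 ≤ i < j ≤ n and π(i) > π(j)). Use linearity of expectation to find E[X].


Write X = Σ X_I over the C(32, 2) = 496 pairs i < j, with X_I the indicator of one inversion.
There are 496 indicators.
For each fixed pair i < j, the values π(i) and π(j) are two distinct elements of {1, …, 32} in uniformly random order; by symmetry P[π(i) > π(j)] = 1/2.
By linearity: E[X] = 496 · (1/2) = C(32, 2) · (1/2) = 496/2 = 248 ≈ 248.000.

E[X] = 248 = 248.000.


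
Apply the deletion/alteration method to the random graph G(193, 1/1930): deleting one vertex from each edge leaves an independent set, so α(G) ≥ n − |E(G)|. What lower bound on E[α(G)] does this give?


E[|E(G)|] = C(193, 2)·p = 18528 · (1/1930) = 48/5.
E[α(G)] ≥ n − E[|E(G)|] = 193 − 48/5 = 917/5.
Numerically: ≈ 183.400000.
(This is only a lower bound; the true E[α(G)] may be larger.)

E[α(G)] ≥ 917/5 ≈ 183.400000.


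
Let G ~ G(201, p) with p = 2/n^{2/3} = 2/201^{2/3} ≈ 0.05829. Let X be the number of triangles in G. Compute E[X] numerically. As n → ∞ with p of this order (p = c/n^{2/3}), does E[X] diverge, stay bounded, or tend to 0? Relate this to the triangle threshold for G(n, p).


Number of potential triangles: C(201, 3) = 1333300.
Each occurs with probability p³ ≈ (0.05829)³ ≈ 1.980149e-04.
By linearity: E[X] = C(201, 3)·p³ ≈ 1333300 · 1.980149e-04 ≈ 264.0133.
Since α = 2/3 < 1, p = c/n^{2/3} ≫ 1/n is above the triangle threshold p ~ 1/n. Asymptotically E[X] ~ (c³/6)·n^{3(1−α)} = (2³/6)·n^{1} → ∞; triangles are abundant w.h.p.

E[X] ≈ 264.0133; in regime p = Θ(1/n^{2/3}) E[X] diverges (above the triangle threshold p ~ 1/n).


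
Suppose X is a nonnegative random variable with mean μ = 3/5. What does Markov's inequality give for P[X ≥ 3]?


μ = E[X] = 3/5, a = 3.
Markov: P[X ≥ 3] ≤ μ/a = (3/5)/3 = 1/5.
Numerically: ≈ 0.200.
(Since a = 3 > μ = 0.600, the bound 1/5 is < 1 and informative.)

P[X ≥ 3] ≤ 1/5 ≈ 0.200.


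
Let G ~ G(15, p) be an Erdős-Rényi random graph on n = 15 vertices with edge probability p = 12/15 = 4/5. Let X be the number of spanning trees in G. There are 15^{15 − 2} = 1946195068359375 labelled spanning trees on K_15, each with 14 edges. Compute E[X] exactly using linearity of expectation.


K_15 has 15^{15 − 2} = 1946195068359375 labelled spanning trees.
For each such spanning tree H, let X_H = 1 if all 14 edges of H are present in G. Then P[X_H = 1] = p^{14} = (4/5)^{14} = 268435456/6103515625.
By linearity of expectation: E[X] = Σ_H E[X_H] = 1946195068359375 · p^{14} = 1946195068359375 · 268435456/6103515625 = 427972821516288/5.
Numerically: E[X] ≈ 8.5595e+13.

E[X] = 1946195068359375 · (4/5)^{14} = 427972821516288/5 ≈ 8.5595e+13.


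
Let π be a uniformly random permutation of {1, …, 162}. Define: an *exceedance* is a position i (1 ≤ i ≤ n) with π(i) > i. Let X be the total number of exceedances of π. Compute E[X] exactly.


Write X = Σ_{i=1}^{162} X_i, where X_i = 1_{π(i) > i}.
For each fixed i, π(i) is uniform over {1, …, 162} (marginal of a uniform permutation), so P[π(i) > i] = (n − i)/n. Summing: Σ_{i=1}^{162} (n − i)/n = (0 + 1 + … + 161)/162 = 162(162 − 1)/(2·162) = (162 − 1)/2.
Hence E[X] = Σ_{i=1}^{162} (162 − i)/162 = 161/2 ≈ 80.50000.

E[X] = 161/2 = 80.50000.


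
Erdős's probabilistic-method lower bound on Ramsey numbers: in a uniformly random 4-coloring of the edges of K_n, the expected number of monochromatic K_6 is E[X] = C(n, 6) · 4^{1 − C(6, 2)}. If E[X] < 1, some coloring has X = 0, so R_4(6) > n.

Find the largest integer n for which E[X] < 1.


We need C(n, 6) · 4^{1 − 15} < 1, i.e. C(n, 6) < 4^{15 − 1} = 268435456.
Check values of n near the boundary:
  n = 73: C(73, 6) = 170230452; 170230452 < 268435456? YES
  n = 74: C(74, 6) = 185250786; 185250786 < 268435456? YES
  n = 75: C(75, 6) = 201359550; 201359550 < 268435456? YES
  n = 76: C(76, 6) = 218618940; 218618940 < 268435456? YES
  n = 77: C(77, 6) = 237093780; 237093780 < 268435456? YES
  n = 78: C(78, 6) = 256851595; 256851595 < 268435456? YES
  n = 79: C(79, 6) = 277962685; 277962685 < 268435456? NO
The largest n with C(n, 6) < 268435456 is n = 78 (where E[X] = 256851595/268435456 ≈ 0.9568468). Hence R_4(6) > 78, i.e. R_4(6) ≥ 79.

Largest n = 78; hence R_4(6) > 78.


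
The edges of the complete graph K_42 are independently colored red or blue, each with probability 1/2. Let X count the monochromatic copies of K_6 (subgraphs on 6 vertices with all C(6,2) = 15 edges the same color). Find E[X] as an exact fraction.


Let X = Σ_S X_S over the C(42, 6) = 5245786 subsets S of size 6, where X_S = 1 if the K_6 on S is monochromatic.
For a fixed S, the K_6 on S has C(6, 2) = 15 edges. P[all 15 edges red] = (1/2)^15, and likewise for blue, so P[monochromatic] = 2·(1/2)^15 = 2^{1 − 15} = 1/16384.
By linearity: E[X] = C(42, 6) · 2^{1 − 15} = 5245786 · 1/16384 = 2622893/8192.
Numerically: E[X] ≈ 320.1774.

E[X] = C(42,6)·2^(1−C(6,2)) = 2622893/8192 ≈ 320.1774.


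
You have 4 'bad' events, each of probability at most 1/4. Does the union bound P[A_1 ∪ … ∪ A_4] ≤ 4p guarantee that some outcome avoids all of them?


Union bound: P[∪_{i=1}^{4} A_i] ≤ Σ_i P[A_i] ≤ 4·p = 4·(1/4) = 1.
Numerically: 1 ≈ 1.000000.
Is 1 < 1? NO.
Since the bound 1 is ≥ 1, the union bound is uninformative here; it does NOT by itself certify existence.

4·p = 1 ≈ 1.000000; existence NOT certified by the union bound.


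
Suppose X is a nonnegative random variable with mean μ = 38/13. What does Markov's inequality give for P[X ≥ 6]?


μ = E[X] = 38/13, a = 6.
Markov: P[X ≥ 6] ≤ μ/a = (38/13)/6 = 19/39.
Numerically: ≈ 0.487179.
(Since a = 6 > μ = 2.923077, the bound 19/39 is < 1 and informative.)

P[X ≥ 6] ≤ 19/39 ≈ 0.487179.


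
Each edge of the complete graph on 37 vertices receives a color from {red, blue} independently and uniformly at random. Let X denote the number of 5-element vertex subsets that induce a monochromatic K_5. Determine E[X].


Let X = Σ_S X_S over the C(37, 5) = 435897 subsets S of size 5, where X_S = 1 if the K_5 on S is monochromatic.
For a fixed S, the K_5 on S has C(5, 2) = 10 edges. P[all 10 edges red] = (1/2)^10, and likewise for blue, so P[monochromatic] = 2·(1/2)^10 = 2^{1 − 10} = 1/512.
Summing: E[X] = C(37, 5) · 2^{1 − 10} = 435897 · 1/512 = 435897/512.
Numerically: E[X] ≈ 851.36133.

E[X] = C(37,5)·2^(1−C(5,2)) = 435897/512 ≈ 851.36133.


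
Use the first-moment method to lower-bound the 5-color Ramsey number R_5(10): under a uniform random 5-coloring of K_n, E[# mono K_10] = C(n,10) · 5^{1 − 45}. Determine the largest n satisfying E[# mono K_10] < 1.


We need C(n, 10) · 5^{1 − 45} < 1, i.e. C(n, 10) < 5^{45 − 1} = 5684341886080801486968994140625.
Check values of n near the boundary:
  n = 5388: C(5388, 10) = 5634865093375880654852250419586; 5634865093375880654852250419586 < 5684341886080801486968994140625? YES
  n = 5389: C(5389, 10) = 5645340767466558997768874792926; 5645340767466558997768874792926 < 5684341886080801486968994140625? YES
  n = 5390: C(5390, 10) = 5655833965919099070255434039753; 5655833965919099070255434039753 < 5684341886080801486968994140625? YES
  n = 5391: C(5391, 10) = 5666344714787188828795213697883; 5666344714787188828795213697883 < 5684341886080801486968994140625? YES
  n = 5392: C(5392, 10) = 5676873040158402483252283957448; 5676873040158402483252283957448 < 5684341886080801486968994140625? YES
  n = 5393: C(5393, 10) = 5687418968154238267170642278008; 5687418968154238267170642278008 < 5684341886080801486968994140625? NO
  n = 5394: C(5394, 10) = 5697982524930156243149785372878; 5697982524930156243149785372878 < 5684341886080801486968994140625? NO
  n = 5395: C(5395, 10) = 5708563736675616143322765475706; 5708563736675616143322765475706 < 5684341886080801486968994140625? NO
The largest n with C(n, 10) < 5684341886080801486968994140625 is n = 5392 (where E[X] = 5676873040158402483252283957448/5684341886080801486968994140625 ≈ 0.99869). Hence R_5(10) > 5392, i.e. R_5(10) ≥ 5393.

Largest n = 5392; hence R_5(10) > 5392.


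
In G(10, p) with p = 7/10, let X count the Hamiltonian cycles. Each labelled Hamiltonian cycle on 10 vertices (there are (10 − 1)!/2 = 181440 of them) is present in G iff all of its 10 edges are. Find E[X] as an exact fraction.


K_10 has (10 − 1)!/2 = 181440 labelled Hamiltonian cycles.
For each such Hamiltonian cycle H, let X_H = 1 if all 10 edges of H are present in G. Then P[X_H = 1] = p^{10} = (7/10)^{10} = 282475249/10000000000.
By linearity: E[X] = Σ_H E[X_H] = 181440 · p^{10} = 181440 · 282475249/10000000000 = 160163466183/31250000.
Numerically: E[X] ≈ 5125.2.

E[X] = 181440 · (7/10)^{10} = 160163466183/31250000 ≈ 5125.2.


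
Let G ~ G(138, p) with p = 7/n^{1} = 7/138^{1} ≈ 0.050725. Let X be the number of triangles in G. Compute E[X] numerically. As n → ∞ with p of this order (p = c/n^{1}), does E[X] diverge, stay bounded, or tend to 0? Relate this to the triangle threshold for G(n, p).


Number of potential triangles: C(138, 3) = 428536.
Each occurs with probability p³ ≈ (0.050725)³ ≈ 1.3051393e-04.
By linearity: E[X] = C(138, 3)·p³ ≈ 428536 · 1.3051393e-04 ≈ 55.92992.
Here α = 1, so p = 7/n is exactly at the triangle threshold p ~ 1/n. Asymptotically E[X] → c³/6 = 7³/6 = 343/6 ≈ 57.16667, a bounded constant. In this regime the triangle count is asymptotically Poisson(c³/6).

E[X] ≈ 55.92992; in regime p = Θ(1/n^{1}) E[X] stays bounded (at the triangle threshold p ~ 1/n).


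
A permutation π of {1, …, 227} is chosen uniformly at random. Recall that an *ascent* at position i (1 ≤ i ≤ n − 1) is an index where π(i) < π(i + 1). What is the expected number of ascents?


Write X = Σ X_I over i = 1, …, 226, with X_I the indicator of one ascent.
There are 226 indicators.
For each fixed i, the pair (π(i), π(i+1)) is a uniformly random ordered pair of distinct values from {1, …, 227}; by symmetry P[π(i) < π(i+1)] = 1/2.
By linearity: E[X] = 226 · (1/2) = (227 − 1) · (1/2) = 113 ≈ 113.000.

E[X] = 113 = 113.000.


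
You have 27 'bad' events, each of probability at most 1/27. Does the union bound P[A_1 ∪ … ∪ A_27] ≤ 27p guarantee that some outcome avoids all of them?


Union bound: P[∪_{i=1}^{27} A_i] ≤ Σ_i P[A_i] ≤ 27·p = 27·(1/27) = 1.
Numerically: 1 ≈ 1.0000000.
Is 1 < 1? NO.
Since the bound 1 is ≥ 1, the union bound is uninformative here; it does NOT by itself certify existence.

27·p = 1 ≈ 1.0000000; existence NOT certified by the union bound.


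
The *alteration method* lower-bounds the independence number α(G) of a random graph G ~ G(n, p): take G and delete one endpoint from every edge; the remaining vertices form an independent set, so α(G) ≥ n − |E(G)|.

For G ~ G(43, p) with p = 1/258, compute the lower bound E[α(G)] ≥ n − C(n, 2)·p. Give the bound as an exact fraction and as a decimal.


E[|E(G)|] = C(43, 2)·p = 903 · (1/258) = 7/2.
E[α(G)] ≥ n − E[|E(G)|] = 43 − 7/2 = 79/2.
Numerically: ≈ 39.500000.
(This is only a lower bound; the true E[α(G)] may be larger.)

E[α(G)] ≥ 79/2 ≈ 39.500000.


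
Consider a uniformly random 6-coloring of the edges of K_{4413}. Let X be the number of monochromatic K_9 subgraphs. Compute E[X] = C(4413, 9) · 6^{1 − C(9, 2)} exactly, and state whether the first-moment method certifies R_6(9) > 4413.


E[X] = C(4413, 9) · 6^{1 − 36} = 1734990840325017881257917265 · 6^{−35} = 1734990840325017881257917265/1719070799748422591028658176.
As a reduced fraction: E[X] = 1734990840325017881257917265/1719070799748422591028658176 ≈ 1.0093.
Is E[X] < 1? NO.
Since E[X] ≥ 1, the first-moment bound is inconclusive at n = 4413; it does NOT by itself certify R_6(9) > 4413.

E[X] = 1734990840325017881257917265/1719070799748422591028658176 ≈ 1.0093; E[X] ≥ 1; first-moment method inconclusive here.


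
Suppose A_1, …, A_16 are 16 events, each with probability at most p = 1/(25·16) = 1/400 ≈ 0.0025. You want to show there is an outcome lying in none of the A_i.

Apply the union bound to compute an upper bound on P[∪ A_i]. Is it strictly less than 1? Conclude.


Union bound: P[∪_{i=1}^{16} A_i] ≤ Σ_i P[A_i] ≤ 16·p = 16·(1/400) = 1/25.
Numerically: 1/25 ≈ 0.0400.
Is 1/25 < 1? YES.
Since P[∪ A_i] ≤ 1/25 < 1, the complement has P[∩ A_i^c] ≥ 1 − 1/25 = 24/25 > 0, so some outcome avoids every A_i.

16·p = 1/25 ≈ 0.0400; existence CERTIFIED by the union bound.


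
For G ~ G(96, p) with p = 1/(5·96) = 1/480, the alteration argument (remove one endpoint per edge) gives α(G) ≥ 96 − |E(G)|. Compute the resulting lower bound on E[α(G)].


E[|E(G)|] = C(96, 2)·p = 4560 · (1/480) = 19/2.
E[α(G)] ≥ n − E[|E(G)|] = 96 − 19/2 = 173/2.
Numerically: ≈ 86.50000.
(This is only a lower bound; the true E[α(G)] may be larger.)

E[α(G)] ≥ 173/2 ≈ 86.50000.


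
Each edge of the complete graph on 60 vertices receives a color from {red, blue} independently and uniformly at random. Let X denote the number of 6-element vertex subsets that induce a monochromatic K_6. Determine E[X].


Let X = Σ_S X_S over the C(60, 6) = 50063860 subsets S of size 6, where X_S = 1 if the K_6 on S is monochromatic.
For a fixed S, the K_6 on S has C(6, 2) = 15 edges. P[all 15 edges red] = (1/2)^15, and likewise for blue, so P[monochromatic] = 2·(1/2)^15 = 2^{1 − 15} = 1/16384.
By linearity: E[X] = C(60, 6) · 2^{1 − 15} = 50063860 · 1/16384 = 12515965/4096.
Numerically: E[X] ≈ 3055.65552.

E[X] = C(60,6)·2^(1−C(6,2)) = 12515965/4096 ≈ 3055.65552.


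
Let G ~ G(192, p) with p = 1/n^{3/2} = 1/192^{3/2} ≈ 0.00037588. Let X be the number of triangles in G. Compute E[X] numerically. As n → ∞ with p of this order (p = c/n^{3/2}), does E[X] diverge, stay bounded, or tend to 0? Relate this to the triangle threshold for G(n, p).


Number of potential triangles: C(192, 3) = 1161280.
Each occurs with probability p³ ≈ (0.00037588)³ ≈ 5.3106108e-11.
By linearity: E[X] = C(192, 3)·p³ ≈ 1161280 · 5.3106108e-11 ≈ 0.00006.
Since α = 3/2 > 1, p = c/n^{3/2} = o(1/n) is below the triangle threshold p ~ 1/n. Asymptotically E[X] ~ (c³/6)·n^{3(1−α)} = (1³/6)·n^{-1.5} → 0, so by Markov's inequality G has no triangles w.h.p.

E[X] ≈ 0.00006; in regime p = Θ(1/n^{3/2}) E[X] tends to 0 (below the triangle threshold p ~ 1/n).


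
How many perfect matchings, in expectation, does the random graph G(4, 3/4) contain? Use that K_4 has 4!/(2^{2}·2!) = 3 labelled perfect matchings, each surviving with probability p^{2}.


K_4 has 4!/(2^{2}·2!) = 3 labelled perfect matchings.
For each such perfect matching H, let X_H = 1 if all 2 edges of H are present in G. Then P[X_H = 1] = p^{2} = (3/4)^{2} = 9/16.
Summing the indicators: E[X] = Σ_H E[X_H] = 3 · p^{2} = 3 · 9/16 = 27/16.
Numerically: E[X] ≈ 1.6875.

E[X] = 3 · (3/4)^{2} = 27/16 ≈ 1.6875.


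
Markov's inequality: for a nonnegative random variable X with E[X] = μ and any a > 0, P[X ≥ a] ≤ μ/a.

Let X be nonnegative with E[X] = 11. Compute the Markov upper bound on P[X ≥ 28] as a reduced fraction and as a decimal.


μ = E[X] = 11, a = 28.
Markov: P[X ≥ 28] ≤ μ/a = (11)/28 = 11/28.
Numerically: ≈ 0.3929.
(Since a = 28 > μ = 11.0000, the bound 11/28 is < 1 and informative.)

P[X ≥ 28] ≤ 11/28 ≈ 0.3929.


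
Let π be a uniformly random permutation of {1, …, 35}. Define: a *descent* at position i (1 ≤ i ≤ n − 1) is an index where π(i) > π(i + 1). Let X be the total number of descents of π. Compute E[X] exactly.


Write X = Σ X_I over i = 1, …, 34, with X_I the indicator of one descent.
There are 34 indicators.
For each fixed i, the pair (π(i), π(i+1)) is a uniformly random ordered pair of distinct values from {1, …, 35}; by symmetry P[π(i) > π(i+1)] = 1/2.
By linearity: E[X] = 34 · (1/2) = (35 − 1) · (1/2) = 17 ≈ 17.0000.

E[X] = 17 = 17.0000.


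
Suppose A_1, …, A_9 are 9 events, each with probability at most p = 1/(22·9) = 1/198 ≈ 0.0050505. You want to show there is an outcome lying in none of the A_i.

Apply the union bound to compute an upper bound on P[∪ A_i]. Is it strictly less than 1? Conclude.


Union bound: P[∪_{i=1}^{9} A_i] ≤ Σ_i P[A_i] ≤ 9·p = 9·(1/198) = 1/22.
Numerically: 1/22 ≈ 0.0454545.
Is 1/22 < 1? YES.
Since P[∪ A_i] ≤ 1/22 < 1, the complement has P[∩ A_i^c] ≥ 1 − 1/22 = 21/22 > 0, so some outcome avoids every A_i.

9·p = 1/22 ≈ 0.0454545; existence CERTIFIED by the union bound.


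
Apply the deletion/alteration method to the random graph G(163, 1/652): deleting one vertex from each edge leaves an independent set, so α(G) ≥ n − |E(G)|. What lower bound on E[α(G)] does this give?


E[|E(G)|] = C(163, 2)·p = 13203 · (1/652) = 81/4.
E[α(G)] ≥ n − E[|E(G)|] = 163 − 81/4 = 571/4.
Numerically: ≈ 142.7500.
(This is only a lower bound; the true E[α(G)] may be larger.)

E[α(G)] ≥ 571/4 ≈ 142.7500.


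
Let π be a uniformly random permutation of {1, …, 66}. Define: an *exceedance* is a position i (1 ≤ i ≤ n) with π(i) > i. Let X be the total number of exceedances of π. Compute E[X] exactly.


Write X = Σ_{i=1}^{66} X_i, where X_i = 1_{π(i) > i}.
For each fixed i, π(i) is uniform over {1, …, 66} (marginal of a uniform permutation), so P[π(i) > i] = (n − i)/n. Summing: Σ_{i=1}^{66} (n − i)/n = (0 + 1 + … + 65)/66 = 66(66 − 1)/(2·66) = (66 − 1)/2.
Hence E[X] = Σ_{i=1}^{66} (66 − i)/66 = 65/2 ≈ 32.50000.

E[X] = 65/2 = 32.50000.


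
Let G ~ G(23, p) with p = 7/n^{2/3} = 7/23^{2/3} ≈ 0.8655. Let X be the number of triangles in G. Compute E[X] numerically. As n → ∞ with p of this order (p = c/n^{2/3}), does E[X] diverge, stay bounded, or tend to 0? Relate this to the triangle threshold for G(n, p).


Number of potential triangles: C(23, 3) = 1771.
Each occurs with probability p³ ≈ (0.8655)³ ≈ 6.483932e-01.
By linearity: E[X] = C(23, 3)·p³ ≈ 1771 · 6.483932e-01 ≈ 1148.3043.
Since α = 2/3 < 1, p = c/n^{2/3} ≫ 1/n is above the triangle threshold p ~ 1/n. Asymptotically E[X] ~ (c³/6)·n^{3(1−α)} = (7³/6)·n^{1} → ∞; triangles are abundant w.h.p.

E[X] ≈ 1148.3043; in regime p = Θ(1/n^{2/3}) E[X] diverges (above the triangle threshold p ~ 1/n).


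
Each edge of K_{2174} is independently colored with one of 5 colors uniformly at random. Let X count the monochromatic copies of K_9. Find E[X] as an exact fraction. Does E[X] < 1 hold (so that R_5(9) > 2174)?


E[X] = C(2174, 9) · 5^{1 − 36} = 2940165687188920530702934 · 5^{−35} = 2940165687188920530702934/2910383045673370361328125.
As a reduced fraction: E[X] = 2940165687188920530702934/2910383045673370361328125 ≈ 1.01023.
Is E[X] < 1? NO.
Since E[X] ≥ 1, the first-moment bound is inconclusive at n = 2174; it does NOT by itself certify R_5(9) > 2174.

E[X] = 2940165687188920530702934/2910383045673370361328125 ≈ 1.01023; E[X] ≥ 1; first-moment method inconclusive here.


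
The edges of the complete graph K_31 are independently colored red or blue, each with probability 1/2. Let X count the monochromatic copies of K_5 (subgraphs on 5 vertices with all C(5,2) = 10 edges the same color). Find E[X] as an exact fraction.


Let X = Σ_S X_S over the C(31, 5) = 169911 subsets S of size 5, where X_S = 1 if the K_5 on S is monochromatic.
For a fixed S, the K_5 on S has C(5, 2) = 10 edges. P[all 10 edges red] = (1/2)^10, and likewise for blue, so P[monochromatic] = 2·(1/2)^10 = 2^{1 − 10} = 1/512.
Summing: E[X] = C(31, 5) · 2^{1 − 10} = 169911 · 1/512 = 169911/512.
Numerically: E[X] ≈ 331.857422.

E[X] = C(31,5)·2^(1−C(5,2)) = 169911/512 ≈ 331.857422.


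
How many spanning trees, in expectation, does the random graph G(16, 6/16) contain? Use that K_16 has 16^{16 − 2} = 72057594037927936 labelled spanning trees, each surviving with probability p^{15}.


K_16 has 16^{16 − 2} = 72057594037927936 labelled spanning trees.
For each such spanning tree H, let X_H = 1 if all 15 edges of H are present in G. Then P[X_H = 1] = p^{15} = (3/8)^{15} = 14348907/35184372088832.
By linearity: E[X] = Σ_H E[X_H] = 72057594037927936 · p^{15} = 72057594037927936 · 14348907/35184372088832 = 29386561536.
Numerically: E[X] ≈ 2.93866e+10.

E[X] = 72057594037927936 · (3/8)^{15} = 29386561536 ≈ 2.93866e+10.


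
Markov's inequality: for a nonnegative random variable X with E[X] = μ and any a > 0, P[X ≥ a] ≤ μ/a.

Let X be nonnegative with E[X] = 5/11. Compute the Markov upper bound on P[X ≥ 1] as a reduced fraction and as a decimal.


μ = E[X] = 5/11, a = 1.
Markov: P[X ≥ 1] ≤ μ/a = (5/11)/1 = 5/11.
Numerically: ≈ 0.454545.
(Since a = 1 > μ = 0.454545, the bound 5/11 is < 1 and informative.)

P[X ≥ 1] ≤ 5/11 ≈ 0.454545.


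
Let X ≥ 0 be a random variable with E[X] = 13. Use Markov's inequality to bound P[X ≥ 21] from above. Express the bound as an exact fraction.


μ = E[X] = 13, a = 21.
Markov: P[X ≥ 21] ≤ μ/a = (13)/21 = 13/21.
Numerically: ≈ 0.619048.
(Since a = 21 > μ = 13.000000, the bound 13/21 is < 1 and informative.)

P[X ≥ 21] ≤ 13/21 ≈ 0.619048.


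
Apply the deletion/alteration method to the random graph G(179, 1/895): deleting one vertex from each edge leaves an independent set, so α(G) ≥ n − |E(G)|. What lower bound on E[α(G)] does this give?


E[|E(G)|] = C(179, 2)·p = 15931 · (1/895) = 89/5.
E[α(G)] ≥ n − E[|E(G)|] = 179 − 89/5 = 806/5.
Numerically: ≈ 161.2000.
(This is only a lower bound; the true E[α(G)] may be larger.)

E[α(G)] ≥ 806/5 ≈ 161.2000.


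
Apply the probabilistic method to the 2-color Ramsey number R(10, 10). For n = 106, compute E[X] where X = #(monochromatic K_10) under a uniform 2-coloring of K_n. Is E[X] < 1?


E[X] = C(106, 10) · 2^{1 − 45} = 31853506369685 · 2^{−44} = 31853506369685/17592186044416.
As a reduced fraction: E[X] = 31853506369685/17592186044416 ≈ 1.81066.
Is E[X] < 1? NO.
Since E[X] ≥ 1, the first-moment bound is inconclusive at n = 106; it does NOT by itself certify R(10, 10) > 106.

E[X] = 31853506369685/17592186044416 ≈ 1.81066; E[X] ≥ 1; first-moment method inconclusive here.


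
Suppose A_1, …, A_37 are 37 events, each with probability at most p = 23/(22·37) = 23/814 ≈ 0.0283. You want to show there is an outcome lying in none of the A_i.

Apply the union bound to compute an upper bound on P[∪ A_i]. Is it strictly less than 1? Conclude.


Union bound: P[∪_{i=1}^{37} A_i] ≤ Σ_i P[A_i] ≤ 37·p = 37·(23/814) = 23/22.
Numerically: 23/22 ≈ 1.0455.
Is 23/22 < 1? NO.
Since the bound 23/22 is ≥ 1, the union bound is uninformative here; it does NOT by itself certify existence.

37·p = 23/22 ≈ 1.0455; existence NOT certified by the union bound.


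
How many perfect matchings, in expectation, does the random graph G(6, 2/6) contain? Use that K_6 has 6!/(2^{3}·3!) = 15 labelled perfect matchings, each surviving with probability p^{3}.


K_6 has 6!/(2^{3}·3!) = 15 labelled perfect matchings.
For each such perfect matching H, let X_H = 1 if all 3 edges of H are present in G. Then P[X_H = 1] = p^{3} = (1/3)^{3} = 1/27.
By linearity of expectation: E[X] = Σ_H E[X_H] = 15 · p^{3} = 15 · 1/27 = 5/9.
Numerically: E[X] ≈ 0.55556.

E[X] = 15 · (1/3)^{3} = 5/9 ≈ 0.55556.


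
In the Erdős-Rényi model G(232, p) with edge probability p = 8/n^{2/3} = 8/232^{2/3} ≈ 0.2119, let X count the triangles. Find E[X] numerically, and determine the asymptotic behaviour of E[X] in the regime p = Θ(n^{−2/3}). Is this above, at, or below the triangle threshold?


Number of potential triangles: C(232, 3) = 2054360.
Each occurs with probability p³ ≈ (0.2119)³ ≈ 9.512485e-03.
By linearity: E[X] = C(232, 3)·p³ ≈ 2054360 · 9.512485e-03 ≈ 19542.0690.
Since α = 2/3 < 1, p = c/n^{2/3} ≫ 1/n is above the triangle threshold p ~ 1/n. Asymptotically E[X] ~ (c³/6)·n^{3(1−α)} = (8³/6)·n^{1} → ∞; triangles are abundant w.h.p.

E[X] ≈ 19542.0690; in regime p = Θ(1/n^{2/3}) E[X] diverges (above the triangle threshold p ~ 1/n).


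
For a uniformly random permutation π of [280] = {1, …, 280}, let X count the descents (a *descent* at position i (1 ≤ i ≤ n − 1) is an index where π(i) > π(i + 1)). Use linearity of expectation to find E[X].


Write X = Σ X_I over i = 1, …, 279, with X_I the indicator of one descent.
There are 279 indicators.
For each fixed i, the pair (π(i), π(i+1)) is a uniformly random ordered pair of distinct values from {1, …, 280}; by symmetry P[π(i) > π(i+1)] = 1/2.
By linearity: E[X] = 279 · (1/2) = (280 − 1) · (1/2) = 279/2 ≈ 139.50000.

E[X] = 279/2 = 139.50000.


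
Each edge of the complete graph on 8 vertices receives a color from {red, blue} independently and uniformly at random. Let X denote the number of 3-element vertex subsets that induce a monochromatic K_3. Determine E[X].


Let X = Σ_S X_S over the C(8, 3) = 56 subsets S of size 3, where X_S = 1 if the K_3 on S is monochromatic.
For a fixed S, the K_3 on S has C(3, 2) = 3 edges. P[all 3 edges red] = (1/2)^3, and likewise for blue, so P[monochromatic] = 2·(1/2)^3 = 2^{1 − 3} = 1/4.
By linearity of expectation: E[X] = C(8, 3) · 2^{1 − 3} = 56 · 1/4 = 14.
Numerically: E[X] ≈ 14.00000.

E[X] = C(8,3)·2^(1−C(3,2)) = 14 ≈ 14.00000.


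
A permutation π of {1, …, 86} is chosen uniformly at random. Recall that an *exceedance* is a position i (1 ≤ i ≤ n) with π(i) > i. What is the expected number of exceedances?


Write X = Σ_{i=1}^{86} X_i, where X_i = 1_{π(i) > i}.
For each fixed i, π(i) is uniform over {1, …, 86} (marginal of a uniform permutation), so P[π(i) > i] = (n − i)/n. Summing: Σ_{i=1}^{86} (n − i)/n = (0 + 1 + … + 85)/86 = 86(86 − 1)/(2·86) = (86 − 1)/2.
Hence E[X] = Σ_{i=1}^{86} (86 − i)/86 = 85/2 ≈ 42.50000.

E[X] = 85/2 = 42.50000.


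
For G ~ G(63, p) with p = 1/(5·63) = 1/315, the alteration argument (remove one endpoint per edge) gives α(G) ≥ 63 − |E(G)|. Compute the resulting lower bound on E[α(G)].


E[|E(G)|] = C(63, 2)·p = 1953 · (1/315) = 31/5.
E[α(G)] ≥ n − E[|E(G)|] = 63 − 31/5 = 284/5.
Numerically: ≈ 56.800.
(This is only a lower bound; the true E[α(G)] may be larger.)

E[α(G)] ≥ 284/5 ≈ 56.800.


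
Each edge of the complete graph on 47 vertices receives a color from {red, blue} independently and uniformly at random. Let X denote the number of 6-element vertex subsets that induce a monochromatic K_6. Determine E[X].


Let X = Σ_S X_S over the C(47, 6) = 10737573 subsets S of size 6, where X_S = 1 if the K_6 on S is monochromatic.
For a fixed S, the K_6 on S has C(6, 2) = 15 edges. P[all 15 edges red] = (1/2)^15, and likewise for blue, so P[monochromatic] = 2·(1/2)^15 = 2^{1 − 15} = 1/16384.
By linearity: E[X] = C(47, 6) · 2^{1 − 15} = 10737573 · 1/16384 = 10737573/16384.
Numerically: E[X] ≈ 655.36945.

E[X] = C(47,6)·2^(1−C(6,2)) = 10737573/16384 ≈ 655.36945.


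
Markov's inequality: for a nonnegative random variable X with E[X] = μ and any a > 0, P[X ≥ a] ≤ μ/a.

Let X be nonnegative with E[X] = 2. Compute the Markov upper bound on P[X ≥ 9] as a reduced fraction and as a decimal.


μ = E[X] = 2, a = 9.
Markov: P[X ≥ 9] ≤ μ/a = (2)/9 = 2/9.
Numerically: ≈ 0.222222.
(Since a = 9 > μ = 2.000000, the bound 2/9 is < 1 and informative.)

P[X ≥ 9] ≤ 2/9 ≈ 0.222222.


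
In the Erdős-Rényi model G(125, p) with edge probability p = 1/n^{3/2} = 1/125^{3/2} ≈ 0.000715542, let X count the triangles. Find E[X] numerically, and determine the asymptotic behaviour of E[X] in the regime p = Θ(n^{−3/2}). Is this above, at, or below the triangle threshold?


Number of potential triangles: C(125, 3) = 317750.
Each occurs with probability p³ ≈ (0.000715542)³ ≈ 3.66357377e-10.
By linearity: E[X] = C(125, 3)·p³ ≈ 317750 · 3.66357377e-10 ≈ 0.000116.
Since α = 3/2 > 1, p = c/n^{3/2} = o(1/n) is below the triangle threshold p ~ 1/n. Asymptotically E[X] ~ (c³/6)·n^{3(1−α)} = (1³/6)·n^{-1.5} → 0, so by Markov's inequality G has no triangles w.h.p.

E[X] ≈ 0.000116; in regime p = Θ(1/n^{3/2}) E[X] tends to 0 (below the triangle threshold p ~ 1/n).


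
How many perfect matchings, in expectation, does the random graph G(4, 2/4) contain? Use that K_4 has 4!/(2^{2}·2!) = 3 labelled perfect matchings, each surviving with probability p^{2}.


K_4 has 4!/(2^{2}·2!) = 3 labelled perfect matchings.
For each such perfect matching H, let X_H = 1 if all 2 edges of H are present in G. Then P[X_H = 1] = p^{2} = (1/2)^{2} = 1/4.
Summing the indicators: E[X] = Σ_H E[X_H] = 3 · p^{2} = 3 · 1/4 = 3/4.
Numerically: E[X] ≈ 0.75.

E[X] = 3 · (1/2)^{2} = 3/4 ≈ 0.75.


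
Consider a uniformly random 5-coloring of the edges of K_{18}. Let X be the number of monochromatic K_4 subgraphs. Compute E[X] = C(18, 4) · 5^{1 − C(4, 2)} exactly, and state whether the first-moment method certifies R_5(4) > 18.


E[X] = C(18, 4) · 5^{1 − 6} = 3060 · 5^{−5} = 3060/3125.
As a reduced fraction: E[X] = 612/625 ≈ 0.9792.
Is E[X] < 1? YES.
Since E[X] < 1, there exists a 5-coloring of K_{18} with no monochromatic K_4; hence R_5(4) > 18.

E[X] = 612/625 ≈ 0.9792; E[X] < 1, so R_5(4) > 18.


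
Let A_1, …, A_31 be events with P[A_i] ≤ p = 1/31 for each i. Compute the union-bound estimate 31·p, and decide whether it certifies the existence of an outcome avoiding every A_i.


Union bound: P[∪_{i=1}^{31} A_i] ≤ Σ_i P[A_i] ≤ 31·p = 31·(1/31) = 1.
Numerically: 1 ≈ 1.000.
Is 1 < 1? NO.
Since the bound 1 is ≥ 1, the union bound is uninformative here; it does NOT by itself certify existence.

31·p = 1 ≈ 1.000; existence NOT certified by the union bound.


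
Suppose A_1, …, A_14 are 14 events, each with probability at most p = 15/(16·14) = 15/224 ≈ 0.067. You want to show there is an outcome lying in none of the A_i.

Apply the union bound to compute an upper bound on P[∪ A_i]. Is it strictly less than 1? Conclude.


Union bound: P[∪_{i=1}^{14} A_i] ≤ Σ_i P[A_i] ≤ 14·p = 14·(15/224) = 15/16.
Numerically: 15/16 ≈ 0.938.
Is 15/16 < 1? YES.
Since P[∪ A_i] ≤ 15/16 < 1, the complement has P[∩ A_i^c] ≥ 1 − 15/16 = 1/16 > 0, so some outcome avoids every A_i.

14·p = 15/16 ≈ 0.938; existence CERTIFIED by the union bound.


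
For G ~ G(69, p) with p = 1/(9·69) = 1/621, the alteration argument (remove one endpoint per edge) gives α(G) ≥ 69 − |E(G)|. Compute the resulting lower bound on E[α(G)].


E[|E(G)|] = C(69, 2)·p = 2346 · (1/621) = 34/9.
E[α(G)] ≥ n − E[|E(G)|] = 69 − 34/9 = 587/9.
Numerically: ≈ 65.2222.
(This is only a lower bound; the true E[α(G)] may be larger.)

E[α(G)] ≥ 587/9 ≈ 65.2222.


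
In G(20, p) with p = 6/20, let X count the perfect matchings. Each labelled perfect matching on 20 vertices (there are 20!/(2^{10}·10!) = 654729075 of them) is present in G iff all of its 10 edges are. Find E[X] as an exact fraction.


K_20 has 20!/(2^{10}·10!) = 654729075 labelled perfect matchings.
For each such perfect matching H, let X_H = 1 if all 10 edges of H are present in G. Then P[X_H = 1] = p^{10} = (3/10)^{10} = 59049/10000000000.
Summing the indicators: E[X] = Σ_H E[X_H] = 654729075 · p^{10} = 654729075 · 59049/10000000000 = 1546443885987/400000000.
Numerically: E[X] ≈ 3866.11.

E[X] = 654729075 · (3/10)^{10} = 1546443885987/400000000 ≈ 3866.11.


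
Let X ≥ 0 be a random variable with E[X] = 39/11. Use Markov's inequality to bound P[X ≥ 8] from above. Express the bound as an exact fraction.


μ = E[X] = 39/11, a = 8.
Markov: P[X ≥ 8] ≤ μ/a = (39/11)/8 = 39/88.
Numerically: ≈ 0.443182.
(Since a = 8 > μ = 3.545455, the bound 39/88 is < 1 and informative.)

P[X ≥ 8] ≤ 39/88 ≈ 0.443182.


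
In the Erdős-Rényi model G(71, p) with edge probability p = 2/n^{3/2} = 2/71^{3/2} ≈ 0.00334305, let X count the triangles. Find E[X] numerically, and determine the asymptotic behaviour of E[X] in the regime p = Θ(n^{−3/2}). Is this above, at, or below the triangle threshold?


Number of potential triangles: C(71, 3) = 57155.
Each occurs with probability p³ ≈ (0.00334305)³ ≈ 3.73617679e-08.
By linearity: E[X] = C(71, 3)·p³ ≈ 57155 · 3.73617679e-08 ≈ 0.002135.
Since α = 3/2 > 1, p = c/n^{3/2} = o(1/n) is below the triangle threshold p ~ 1/n. Asymptotically E[X] ~ (c³/6)·n^{3(1−α)} = (2³/6)·n^{-1.5} → 0, so by Markov's inequality G has no triangles w.h.p.

E[X] ≈ 0.002135; in regime p = Θ(1/n^{3/2}) E[X] tends to 0 (below the triangle threshold p ~ 1/n).


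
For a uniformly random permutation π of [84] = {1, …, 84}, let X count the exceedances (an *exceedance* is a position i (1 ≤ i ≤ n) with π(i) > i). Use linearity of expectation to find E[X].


Write X = Σ_{i=1}^{84} X_i, where X_i = 1_{π(i) > i}.
For each fixed i, π(i) is uniform over {1, …, 84} (marginal of a uniform permutation), so P[π(i) > i] = (n − i)/n. Summing: Σ_{i=1}^{84} (n − i)/n = (0 + 1 + … + 83)/84 = 84(84 − 1)/(2·84) = (84 − 1)/2.
Hence E[X] = Σ_{i=1}^{84} (84 − i)/84 = 83/2 ≈ 41.50000.

E[X] = 83/2 = 41.50000.


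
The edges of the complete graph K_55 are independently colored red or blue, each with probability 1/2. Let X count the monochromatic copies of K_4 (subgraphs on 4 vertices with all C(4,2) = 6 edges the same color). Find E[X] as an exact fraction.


Let X = Σ_S X_S over the C(55, 4) = 341055 subsets S of size 4, where X_S = 1 if the K_4 on S is monochromatic.
For a fixed S, the K_4 on S has C(4, 2) = 6 edges. P[all 6 edges red] = (1/2)^6, and likewise for blue, so P[monochromatic] = 2·(1/2)^6 = 2^{1 − 6} = 1/32.
Summing: E[X] = C(55, 4) · 2^{1 − 6} = 341055 · 1/32 = 341055/32.
Numerically: E[X] ≈ 10657.969.

E[X] = C(55,4)·2^(1−C(4,2)) = 341055/32 ≈ 10657.969.


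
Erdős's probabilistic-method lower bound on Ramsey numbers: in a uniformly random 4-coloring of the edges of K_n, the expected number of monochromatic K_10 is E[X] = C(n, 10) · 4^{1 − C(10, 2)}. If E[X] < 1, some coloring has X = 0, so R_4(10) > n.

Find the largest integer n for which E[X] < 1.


We need C(n, 10) · 4^{1 − 45} < 1, i.e. C(n, 10) < 4^{45 − 1} = 309485009821345068724781056.
Check values of n near the boundary:
  n = 2019: C(2019, 10) = 303322949179835278009229628; 303322949179835278009229628 < 309485009821345068724781056? YES
  n = 2020: C(2020, 10) = 304832018578739931133653656; 304832018578739931133653656 < 309485009821345068724781056? YES
  n = 2021: C(2021, 10) = 306347841644770462864800616; 306347841644770462864800616 < 309485009821345068724781056? YES
  n = 2022: C(2022, 10) = 307870445231474093395937796; 307870445231474093395937796 < 309485009821345068724781056? YES
  n = 2023: C(2023, 10) = 309399856285778485315440716; 309399856285778485315440716 < 309485009821345068724781056? YES
  n = 2024: C(2024, 10) = 310936101848269937576192656; 310936101848269937576192656 < 309485009821345068724781056? NO
The largest n with C(n, 10) < 309485009821345068724781056 is n = 2023 (where E[X] = 77349964071444621328860179/77371252455336267181195264 ≈ 0.9997). Hence R_4(10) > 2023, i.e. R_4(10) ≥ 2024.

Largest n = 2023; hence R_4(10) > 2023.


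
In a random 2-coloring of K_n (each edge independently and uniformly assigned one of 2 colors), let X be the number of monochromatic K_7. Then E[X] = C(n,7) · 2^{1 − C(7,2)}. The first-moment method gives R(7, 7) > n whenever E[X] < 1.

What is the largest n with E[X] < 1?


We need C(n, 7) · 2^{1 − 21} < 1, i.e. C(n, 7) < 2^{21 − 1} = 1048576.
Check values of n near the boundary:
  n = 26: C(26, 7) = 657800; 657800 < 1048576? YES
  n = 27: C(27, 7) = 888030; 888030 < 1048576? YES
  n = 28: C(28, 7) = 1184040; 1184040 < 1048576? NO
The largest n with C(n, 7) < 1048576 is n = 27 (where E[X] = 444015/524288 ≈ 0.8468914). Hence R(7, 7) > 27, i.e. R(7, 7) ≥ 28.

Largest n = 27; hence R(7, 7) > 27.


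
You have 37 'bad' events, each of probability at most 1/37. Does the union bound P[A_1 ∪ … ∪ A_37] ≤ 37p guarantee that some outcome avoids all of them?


Union bound: P[∪_{i=1}^{37} A_i] ≤ Σ_i P[A_i] ≤ 37·p = 37·(1/37) = 1.
Numerically: 1 ≈ 1.000.
Is 1 < 1? NO.
Since the bound 1 is ≥ 1, the union bound is uninformative here; it does NOT by itself certify existence.

37·p = 1 ≈ 1.000; existence NOT certified by the union bound.


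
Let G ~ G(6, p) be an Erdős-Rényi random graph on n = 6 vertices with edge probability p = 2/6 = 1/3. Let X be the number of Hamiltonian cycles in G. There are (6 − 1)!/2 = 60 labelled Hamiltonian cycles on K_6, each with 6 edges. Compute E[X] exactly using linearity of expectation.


K_6 has (6 − 1)!/2 = 60 labelled Hamiltonian cycles.
For each such Hamiltonian cycle H, let X_H = 1 if all 6 edges of H are present in G. Then P[X_H = 1] = p^{6} = (1/3)^{6} = 1/729.
By linearity of expectation: E[X] = Σ_H E[X_H] = 60 · p^{6} = 60 · 1/729 = 20/243.
Numerically: E[X] ≈ 0.082305.

E[X] = 60 · (1/3)^{6} = 20/243 ≈ 0.082305.


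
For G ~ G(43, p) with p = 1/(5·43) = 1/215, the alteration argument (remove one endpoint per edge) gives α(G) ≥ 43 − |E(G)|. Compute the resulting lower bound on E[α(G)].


E[|E(G)|] = C(43, 2)·p = 903 · (1/215) = 21/5.
E[α(G)] ≥ n − E[|E(G)|] = 43 − 21/5 = 194/5.
Numerically: ≈ 38.80000.
(This is only a lower bound; the true E[α(G)] may be larger.)

E[α(G)] ≥ 194/5 ≈ 38.80000.


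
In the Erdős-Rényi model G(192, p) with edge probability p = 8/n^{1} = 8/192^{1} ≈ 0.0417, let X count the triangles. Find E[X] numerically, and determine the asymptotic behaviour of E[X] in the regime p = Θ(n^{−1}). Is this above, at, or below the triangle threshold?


Number of potential triangles: C(192, 3) = 1161280.
Each occurs with probability p³ ≈ (0.0417)³ ≈ 7.23380e-05.
By linearity: E[X] = C(192, 3)·p³ ≈ 1161280 · 7.23380e-05 ≈ 84.005.
Here α = 1, so p = 8/n is exactly at the triangle threshold p ~ 1/n. Asymptotically E[X] → c³/6 = 8³/6 = 256/3 ≈ 85.333, a bounded constant. In this regime the triangle count is asymptotically Poisson(c³/6).

E[X] ≈ 84.005; in regime p = Θ(1/n^{1}) E[X] stays bounded (at the triangle threshold p ~ 1/n).
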